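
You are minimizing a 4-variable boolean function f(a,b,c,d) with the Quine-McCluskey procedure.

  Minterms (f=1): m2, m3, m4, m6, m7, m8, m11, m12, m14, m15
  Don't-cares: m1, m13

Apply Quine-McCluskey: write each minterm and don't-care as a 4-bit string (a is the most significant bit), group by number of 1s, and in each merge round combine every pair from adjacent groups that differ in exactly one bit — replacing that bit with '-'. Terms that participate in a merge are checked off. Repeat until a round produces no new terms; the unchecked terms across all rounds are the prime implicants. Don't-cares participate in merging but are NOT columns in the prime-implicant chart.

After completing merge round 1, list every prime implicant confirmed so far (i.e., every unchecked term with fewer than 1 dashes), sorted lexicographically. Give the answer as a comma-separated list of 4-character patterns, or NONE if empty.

[col 0] 0001*, 0010*, 0011*, 0100*, 0110*, 0111*, 1000*, 1011*, 1100*, 1101*, 1110*, 1111*
[col 1] -011*, -100*, -110*, -111*, 0-10*, 0-11*, 00-1, 001-*, 01-0*, 011-*, 1-00, 1-11*, 11-0*, 11-1*, 110-*, 111-*
[col 2] --11, -1-0, -11-, 0-1-, 11--
Prime implicants: --11, -1-0, -11-, 0-1-, 00-1, 1-00, 11--

NONE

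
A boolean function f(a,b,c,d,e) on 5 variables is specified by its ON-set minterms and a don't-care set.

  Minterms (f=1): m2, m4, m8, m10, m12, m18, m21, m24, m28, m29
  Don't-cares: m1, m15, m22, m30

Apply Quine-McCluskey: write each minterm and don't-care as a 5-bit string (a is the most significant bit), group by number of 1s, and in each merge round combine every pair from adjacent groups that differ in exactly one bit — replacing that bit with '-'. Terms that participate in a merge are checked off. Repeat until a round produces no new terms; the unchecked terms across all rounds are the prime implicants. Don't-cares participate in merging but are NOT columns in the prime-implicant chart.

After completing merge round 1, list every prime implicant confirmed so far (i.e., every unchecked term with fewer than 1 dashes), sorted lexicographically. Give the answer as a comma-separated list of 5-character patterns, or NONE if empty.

00001, 01111

size-2^0 implicants → 00001  00010(✓)  00100(✓)  01000(✓)  01010(✓)  01100(✓)  01111  10010(✓)  10101(✓)  10110(✓)  11000(✓)  11100(✓)  11101(✓)  11110(✓)
size-2^1 implicants → -0010  -1000(✓)  -1100(✓)  0-010  0-100  01-00(✓)  010-0  1-101  1-110  10-10  11-00(✓)  111-0  1110-
size-2^2 implicants → -1-00
Unchecked terms (primes): -0010, -1-00, 0-010, 0-100, 00001, 010-0, 01111, 1-101, 1-110, 10-10, 111-0, 1110-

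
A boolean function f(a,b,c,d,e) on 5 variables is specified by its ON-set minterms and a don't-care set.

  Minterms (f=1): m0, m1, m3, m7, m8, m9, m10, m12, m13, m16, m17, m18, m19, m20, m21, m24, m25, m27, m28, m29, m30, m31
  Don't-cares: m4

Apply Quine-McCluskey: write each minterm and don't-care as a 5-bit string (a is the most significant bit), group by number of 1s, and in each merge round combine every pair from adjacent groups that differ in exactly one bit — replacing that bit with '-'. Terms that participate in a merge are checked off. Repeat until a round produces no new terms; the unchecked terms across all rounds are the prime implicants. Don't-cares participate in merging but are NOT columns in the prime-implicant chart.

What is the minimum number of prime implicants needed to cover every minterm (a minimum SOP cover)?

8

Round 0: 00000✓ 00001✓ 00011✓ 00100✓ 00111✓ 01000✓ 01001✓ 01010✓ 01100✓ 01101✓ 10000✓ 10001✓ 10010✓ 10011✓ 10100✓ 10101✓ 11000✓ 11001✓ 11011✓ 11100✓ 11101✓ 11110✓ 11111✓
Round 1: -0000✓ -0001✓ -0011✓ -0100✓ -1000✓ -1001✓ -1100✓ -1101✓ 0-000✓ 0-001✓ 0-100✓ 00-00✓ 00-11 000-1✓ 0000-✓ 01-00✓ 01-01✓ 010-0 0100-✓ 0110-✓ 1-000✓ 1-001✓ 1-011✓ 1-100✓ 1-101✓ 10-00✓ 10-01✓ 100-0✓ 100-1✓ 1000-✓ 1001-✓ 1010-✓ 11-00✓ 11-01✓ 11-11✓ 110-1✓ 1100-✓ 111-0✓ 111-1✓ 1110-✓ 1111-✓
Round 2: --000✓ --001✓ --100✓ -0-00✓ -00-1 -000-✓ -1-00✓ -1-01✓ -100-✓ -110-✓ 0--00✓ 0-00-✓ 01-0-✓ 1--00✓ 1--01✓ 1-0-1 1-00-✓ 1-10-✓ 10-0-✓ 100-- 11--1 11-0-✓ 111--
Round 3: ---00 --00- -1-0- 1--0-
PIs = {---00, --00-, -00-1, -1-0-, 00-11, 010-0, 1--0-, 1-0-1, 100--, 11--1, 111--}
Coverage chart:
  m0: ---00,--00-
  m1: --00-,-00-1
  m3: -00-1,00-11
  m7: 00-11 ←essential
  m8: ---00,--00-,-1-0-,010-0
  m9: --00-,-1-0-
  m10: 010-0 ←essential
  m12: ---00,-1-0-
  m13: -1-0- ←essential
  m16: ---00,--00-,1--0-,100--
  m17: --00-,-00-1,1--0-,1-0-1,100--
  m18: 100-- ←essential
  m19: -00-1,1-0-1,100--
  m20: ---00,1--0-
  m21: 1--0- ←essential
  m24: ---00,--00-,-1-0-,1--0-
  m25: --00-,-1-0-,1--0-,1-0-1,11--1
  m27: 1-0-1,11--1
  m28: ---00,-1-0-,1--0-,111--
  m29: -1-0-,1--0-,11--1,111--
  m30: 111-- ←essential
  m31: 11--1,111--
Essential: -1-0-, 00-11, 010-0, 1--0-, 100--, 111--
Petrick residual → --00-, 1-0-1
Min cover (8 terms): c'd' + bd' + a'b'de + a'bc'e' + ad' + ac'e + ab'c' + abc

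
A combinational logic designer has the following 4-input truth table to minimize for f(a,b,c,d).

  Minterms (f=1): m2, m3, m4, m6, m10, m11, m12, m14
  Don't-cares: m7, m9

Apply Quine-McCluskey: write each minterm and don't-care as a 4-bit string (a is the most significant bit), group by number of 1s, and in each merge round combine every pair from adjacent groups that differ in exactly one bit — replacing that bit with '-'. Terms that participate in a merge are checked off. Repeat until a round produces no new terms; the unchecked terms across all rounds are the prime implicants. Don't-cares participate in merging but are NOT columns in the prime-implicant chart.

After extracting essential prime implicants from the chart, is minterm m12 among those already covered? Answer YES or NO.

Round 0: 0010✓ 0011✓ 0100✓ 0110✓ 0111✓ 1001✓ 1010✓ 1011✓ 1100✓ 1110✓
Round 1: -010✓ -011✓ -100✓ -110✓ 0-10✓ 0-11✓ 001-✓ 01-0✓ 011-✓ 1-10✓ 10-1 101-✓ 11-0✓
Round 2: --10 -01- -1-0 0-1-
PIs = {--10, -01-, -1-0, 0-1-, 10-1}
Coverage chart:
  m2: --10,-01-,0-1-
  m3: -01-,0-1-
  m4: -1-0 ←essential
  m6: --10,-1-0,0-1-
  m10: --10,-01-
  m11: -01-,10-1
  m12: -1-0 ←essential
  m14: --10,-1-0
Essential: -1-0

YES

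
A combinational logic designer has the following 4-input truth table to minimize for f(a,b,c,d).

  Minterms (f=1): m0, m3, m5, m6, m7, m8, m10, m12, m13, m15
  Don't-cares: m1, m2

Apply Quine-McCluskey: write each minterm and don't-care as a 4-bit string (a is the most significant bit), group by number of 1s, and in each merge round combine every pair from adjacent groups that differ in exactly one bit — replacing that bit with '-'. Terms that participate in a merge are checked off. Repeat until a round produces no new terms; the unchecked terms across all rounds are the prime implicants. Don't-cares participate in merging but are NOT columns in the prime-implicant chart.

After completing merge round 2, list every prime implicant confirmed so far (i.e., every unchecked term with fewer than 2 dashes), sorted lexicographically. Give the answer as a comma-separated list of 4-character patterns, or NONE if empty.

1-00, 110-

Round 0: 0000✓ 0001✓ 0010✓ 0011✓ 0101✓ 0110✓ 0111✓ 1000✓ 1010✓ 1100✓ 1101✓ 1111✓
Round 1: -000✓ -010✓ -101✓ -111✓ 0-01✓ 0-10✓ 0-11✓ 00-0✓ 00-1✓ 000-✓ 001-✓ 01-1✓ 011-✓ 1-00 10-0✓ 11-1✓ 110-
Round 2: -0-0 -1-1 0--1 0-1- 00--
PIs = {-0-0, -1-1, 0--1, 0-1-, 00--, 1-00, 110-}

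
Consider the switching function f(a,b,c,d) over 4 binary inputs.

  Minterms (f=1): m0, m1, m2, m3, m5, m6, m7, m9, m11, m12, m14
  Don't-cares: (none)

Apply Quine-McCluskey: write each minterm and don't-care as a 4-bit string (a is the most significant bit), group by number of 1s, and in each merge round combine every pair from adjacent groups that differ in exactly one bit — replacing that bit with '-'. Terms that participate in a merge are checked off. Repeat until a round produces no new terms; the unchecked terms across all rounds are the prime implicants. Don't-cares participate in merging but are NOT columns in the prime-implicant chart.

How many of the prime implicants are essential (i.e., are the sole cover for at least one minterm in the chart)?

4

[col 0] 0000*, 0001*, 0010*, 0011*, 0101*, 0110*, 0111*, 1001*, 1011*, 1100*, 1110*
[col 1] -001*, -011*, -110, 0-01*, 0-10*, 0-11*, 00-0*, 00-1*, 000-*, 001-*, 01-1*, 011-*, 10-1*, 11-0
[col 2] -0-1, 0--1, 0-1-, 00--
Prime implicants: -0-1, -110, 0--1, 0-1-, 00--, 11-0
PI chart (minterm → PIs covering it):
  0 | 00--  (sole → essential)
  1 | -0-1,0--1,00--
  2 | 0-1-,00--
  3 | -0-1,0--1,0-1-,00--
  5 | 0--1  (sole → essential)
  6 | -110,0-1-
  7 | 0--1,0-1-
  9 | -0-1  (sole → essential)
  11 | -0-1  (sole → essential)
  12 | 11-0  (sole → essential)
  14 | -110,11-0
Essential prime implicants: -0-1, 0--1, 00--, 11-0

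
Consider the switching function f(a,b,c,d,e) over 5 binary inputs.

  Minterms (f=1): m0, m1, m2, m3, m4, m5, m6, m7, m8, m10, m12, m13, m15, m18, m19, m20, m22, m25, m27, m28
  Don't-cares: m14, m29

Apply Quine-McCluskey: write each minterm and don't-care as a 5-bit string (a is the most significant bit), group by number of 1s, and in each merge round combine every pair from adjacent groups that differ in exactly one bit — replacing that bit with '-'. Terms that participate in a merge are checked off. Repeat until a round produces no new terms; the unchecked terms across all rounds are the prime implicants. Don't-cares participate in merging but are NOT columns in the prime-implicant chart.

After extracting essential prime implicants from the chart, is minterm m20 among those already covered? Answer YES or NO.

size-2^0 implicants → 00000(✓)  00001(✓)  00010(✓)  00011(✓)  00100(✓)  00101(✓)  00110(✓)  00111(✓)  01000(✓)  01010(✓)  01100(✓)  01101(✓)  01110(✓)  01111(✓)  10010(✓)  10011(✓)  10100(✓)  10110(✓)  11001(✓)  11011(✓)  11100(✓)  11101(✓)
size-2^1 implicants → -0010(✓)  -0011(✓)  -0100(✓)  -0110(✓)  -1100(✓)  -1101(✓)  0-000(✓)  0-010(✓)  0-100(✓)  0-101(✓)  0-110(✓)  0-111(✓)  00-00(✓)  00-01(✓)  00-10(✓)  00-11(✓)  000-0(✓)  000-1(✓)  0000-(✓)  0001-(✓)  001-0(✓)  001-1(✓)  0010-(✓)  0011-(✓)  01-00(✓)  01-10(✓)  010-0(✓)  011-0(✓)  011-1(✓)  0110-(✓)  0111-(✓)  1-011  1-100(✓)  10-10(✓)  1001-(✓)  101-0(✓)  11-01  110-1  1110-(✓)
size-2^2 implicants → --100  -0-10  -001-  -01-0  -110-  0--00(✓)  0--10(✓)  0-0-0(✓)  0-1-0(✓)  0-1-1(✓)  0-10-(✓)  0-11-(✓)  00--0(✓)  00--1(✓)  00-0-(✓)  00-1-(✓)  000--(✓)  001--(✓)  01--0(✓)  011--(✓)
size-2^3 implicants → 0---0  0-1--  00---
Unchecked terms (primes): --100, -0-10, -001-, -01-0, -110-, 0---0, 0-1--, 00---, 1-011, 11-01, 110-1
Minterm coverage:
  m0 ⊆ 0---0,00---
  m1 ⊆ 00--- [E]
  m2 ⊆ -0-10,-001-,0---0,00---
  m3 ⊆ -001-,00---
  m4 ⊆ --100,-01-0,0---0,0-1--,00---
  m5 ⊆ 0-1--,00---
  m6 ⊆ -0-10,-01-0,0---0,0-1--,00---
  m7 ⊆ 0-1--,00---
  m8 ⊆ 0---0 [E]
  m10 ⊆ 0---0 [E]
  m12 ⊆ --100,-110-,0---0,0-1--
  m13 ⊆ -110-,0-1--
  m15 ⊆ 0-1-- [E]
  m18 ⊆ -0-10,-001-
  m19 ⊆ -001-,1-011
  m20 ⊆ --100,-01-0
  m22 ⊆ -0-10,-01-0
  m25 ⊆ 11-01,110-1
  m27 ⊆ 1-011,110-1
  m28 ⊆ --100,-110-
E = {0---0, 0-1--, 00---}

NO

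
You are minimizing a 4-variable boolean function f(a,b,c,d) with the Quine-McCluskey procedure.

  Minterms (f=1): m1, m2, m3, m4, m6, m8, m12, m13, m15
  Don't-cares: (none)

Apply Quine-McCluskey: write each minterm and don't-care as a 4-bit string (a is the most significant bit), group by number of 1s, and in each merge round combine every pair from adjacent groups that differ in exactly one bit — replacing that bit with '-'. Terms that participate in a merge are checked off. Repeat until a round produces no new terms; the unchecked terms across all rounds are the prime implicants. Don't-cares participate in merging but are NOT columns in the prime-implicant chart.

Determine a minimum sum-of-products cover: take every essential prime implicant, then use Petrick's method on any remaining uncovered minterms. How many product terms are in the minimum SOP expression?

size-2^0 implicants → 0001(✓)  0010(✓)  0011(✓)  0100(✓)  0110(✓)  1000(✓)  1100(✓)  1101(✓)  1111(✓)
size-2^1 implicants → -100  0-10  00-1  001-  01-0  1-00  11-1  110-
Unchecked terms (primes): -100, 0-10, 00-1, 001-, 01-0, 1-00, 11-1, 110-
Minterm coverage:
  m1 ⊆ 00-1 [E]
  m2 ⊆ 0-10,001-
  m3 ⊆ 00-1,001-
  m4 ⊆ -100,01-0
  m6 ⊆ 0-10,01-0
  m8 ⊆ 1-00 [E]
  m12 ⊆ -100,1-00,110-
  m13 ⊆ 11-1,110-
  m15 ⊆ 11-1 [E]
E = {00-1, 1-00, 11-1}
Petrick residual → -100, 0-10
Cover = bc'd' + a'cd' + a'b'd + ac'd' + abd  |cover|=5

5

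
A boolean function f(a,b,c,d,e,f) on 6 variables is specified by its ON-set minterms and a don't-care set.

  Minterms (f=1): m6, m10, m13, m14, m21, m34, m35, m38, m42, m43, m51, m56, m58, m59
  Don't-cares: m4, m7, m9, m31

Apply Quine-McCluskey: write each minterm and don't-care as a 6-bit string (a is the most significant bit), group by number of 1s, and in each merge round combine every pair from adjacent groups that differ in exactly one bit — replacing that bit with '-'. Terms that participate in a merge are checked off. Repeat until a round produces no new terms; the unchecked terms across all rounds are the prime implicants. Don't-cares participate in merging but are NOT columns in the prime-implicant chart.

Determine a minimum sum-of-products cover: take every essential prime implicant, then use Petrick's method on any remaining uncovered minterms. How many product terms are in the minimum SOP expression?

size-2^0 implicants → 000100(✓)  000110(✓)  000111(✓)  001001(✓)  001010(✓)  001101(✓)  001110(✓)  010101  011111  100010(✓)  100011(✓)  100110(✓)  101010(✓)  101011(✓)  110011(✓)  111000(✓)  111010(✓)  111011(✓)
size-2^1 implicants → -00110  -01010  00-110  0001-0  00011-  001-01  001-10  1-0011(✓)  1-1010(✓)  1-1011(✓)  10-010(✓)  10-011(✓)  100-10  10001-(✓)  10101-(✓)  11-011(✓)  1110-0  11101-(✓)
size-2^2 implicants → 1--011  1-101-  10-01-
Unchecked terms (primes): -00110, -01010, 00-110, 0001-0, 00011-, 001-01, 001-10, 010101, 011111, 1--011, 1-101-, 10-01-, 100-10, 1110-0
Minterm coverage:
  m6 ⊆ -00110,00-110,0001-0,00011-
  m10 ⊆ -01010,001-10
  m13 ⊆ 001-01 [E]
  m14 ⊆ 00-110,001-10
  m21 ⊆ 010101 [E]
  m34 ⊆ 10-01-,100-10
  m35 ⊆ 1--011,10-01-
  m38 ⊆ -00110,100-10
  m42 ⊆ -01010,1-101-,10-01-
  m43 ⊆ 1--011,1-101-,10-01-
  m51 ⊆ 1--011 [E]
  m56 ⊆ 1110-0 [E]
  m58 ⊆ 1-101-,1110-0
  m59 ⊆ 1--011,1-101-
E = {001-01, 010101, 1--011, 1110-0}
Petrick residual → -00110, 001-10, 10-01-
Cover = b'c'def' + a'b'ce'f + a'b'cef' + a'bc'de'f + ad'ef + ab'd'e + abcd'f'  |cover|=7

7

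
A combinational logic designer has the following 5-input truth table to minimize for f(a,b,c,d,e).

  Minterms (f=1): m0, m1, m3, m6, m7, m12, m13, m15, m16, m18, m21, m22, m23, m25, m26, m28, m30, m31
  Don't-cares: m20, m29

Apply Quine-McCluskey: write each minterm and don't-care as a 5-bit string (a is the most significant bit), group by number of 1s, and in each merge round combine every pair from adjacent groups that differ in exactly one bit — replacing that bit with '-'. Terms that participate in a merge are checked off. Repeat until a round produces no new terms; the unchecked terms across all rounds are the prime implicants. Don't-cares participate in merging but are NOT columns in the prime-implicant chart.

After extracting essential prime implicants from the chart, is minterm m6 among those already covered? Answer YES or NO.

[col 0] 00000*, 00001*, 00011*, 00110*, 00111*, 01100*, 01101*, 01111*, 10000*, 10010*, 10100*, 10101*, 10110*, 10111*, 11001*, 11010*, 11100*, 11101*, 11110*, 11111*
[col 1] -0000, -0110*, -0111*, -1100*, -1101*, -1111*, 0-111*, 00-11, 000-1, 0000-, 0011-*, 011-1*, 0110-*, 1-010*, 1-100*, 1-101*, 1-110*, 1-111*, 10-00*, 10-10*, 100-0*, 101-0*, 101-1*, 1010-*, 1011-*, 11-01, 11-10*, 111-0*, 111-1*, 1110-*, 1111-*
[col 2] --111, -011-, -11-1, -110-, 1--10, 1-1-0*, 1-1-1*, 1-10-*, 1-11-*, 10--0, 101--*, 111--*
[col 3] 1-1--
Prime implicants: --111, -0000, -011-, -11-1, -110-, 00-11, 000-1, 0000-, 1--10, 1-1--, 10--0, 11-01
PI chart (minterm → PIs covering it):
  0 | -0000,0000-
  1 | 000-1,0000-
  3 | 00-11,000-1
  6 | -011-  (sole → essential)
  7 | --111,-011-,00-11
  12 | -110-  (sole → essential)
  13 | -11-1,-110-
  15 | --111,-11-1
  16 | -0000,10--0
  18 | 1--10,10--0
  21 | 1-1--  (sole → essential)
  22 | -011-,1--10,1-1--,10--0
  23 | --111,-011-,1-1--
  25 | 11-01  (sole → essential)
  26 | 1--10  (sole → essential)
  28 | -110-,1-1--
  30 | 1--10,1-1--
  31 | --111,-11-1,1-1--
Essential prime implicants: -011-, -110-, 1--10, 1-1--, 11-01

YES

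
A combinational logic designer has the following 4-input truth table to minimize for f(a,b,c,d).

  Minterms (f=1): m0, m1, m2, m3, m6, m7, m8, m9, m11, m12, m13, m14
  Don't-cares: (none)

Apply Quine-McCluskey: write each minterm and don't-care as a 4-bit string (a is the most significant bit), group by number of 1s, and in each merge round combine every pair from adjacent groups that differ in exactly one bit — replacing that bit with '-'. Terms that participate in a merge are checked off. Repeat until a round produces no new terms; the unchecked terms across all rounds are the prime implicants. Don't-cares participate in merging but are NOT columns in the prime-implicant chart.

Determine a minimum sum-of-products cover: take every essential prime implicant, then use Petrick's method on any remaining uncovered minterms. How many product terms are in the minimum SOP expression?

5

Round 0: 0000✓ 0001✓ 0010✓ 0011✓ 0110✓ 0111✓ 1000✓ 1001✓ 1011✓ 1100✓ 1101✓ 1110✓
Round 1: -000✓ -001✓ -011✓ -110 0-10✓ 0-11✓ 00-0✓ 00-1✓ 000-✓ 001-✓ 011-✓ 1-00✓ 1-01✓ 10-1✓ 100-✓ 11-0 110-✓
Round 2: -0-1 -00- 0-1- 00-- 1-0-
PIs = {-0-1, -00-, -110, 0-1-, 00--, 1-0-, 11-0}
Coverage chart:
  m0: -00-,00--
  m1: -0-1,-00-,00--
  m2: 0-1-,00--
  m3: -0-1,0-1-,00--
  m6: -110,0-1-
  m7: 0-1- ←essential
  m8: -00-,1-0-
  m9: -0-1,-00-,1-0-
  m11: -0-1 ←essential
  m12: 1-0-,11-0
  m13: 1-0- ←essential
  m14: -110,11-0
Essential: -0-1, 0-1-, 1-0-
Petrick residual → -00-, -110
Min cover (5 terms): b'd + b'c' + bcd' + a'c + ac'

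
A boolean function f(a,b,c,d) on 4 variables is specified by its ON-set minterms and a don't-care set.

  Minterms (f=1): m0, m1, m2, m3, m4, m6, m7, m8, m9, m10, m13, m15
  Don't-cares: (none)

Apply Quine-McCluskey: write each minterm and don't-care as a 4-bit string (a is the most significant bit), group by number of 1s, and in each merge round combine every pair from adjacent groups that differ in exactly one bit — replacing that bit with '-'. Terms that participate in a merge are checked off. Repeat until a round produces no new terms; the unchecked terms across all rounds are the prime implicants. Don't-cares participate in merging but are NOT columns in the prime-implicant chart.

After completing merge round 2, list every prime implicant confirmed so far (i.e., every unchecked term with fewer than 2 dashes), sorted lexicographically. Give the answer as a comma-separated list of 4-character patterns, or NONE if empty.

-111, 1-01, 11-1

size-2^0 implicants → 0000(✓)  0001(✓)  0010(✓)  0011(✓)  0100(✓)  0110(✓)  0111(✓)  1000(✓)  1001(✓)  1010(✓)  1101(✓)  1111(✓)
size-2^1 implicants → -000(✓)  -001(✓)  -010(✓)  -111  0-00(✓)  0-10(✓)  0-11(✓)  00-0(✓)  00-1(✓)  000-(✓)  001-(✓)  01-0(✓)  011-(✓)  1-01  10-0(✓)  100-(✓)  11-1
size-2^2 implicants → -0-0  -00-  0--0  0-1-  00--
Unchecked terms (primes): -0-0, -00-, -111, 0--0, 0-1-, 00--, 1-01, 11-1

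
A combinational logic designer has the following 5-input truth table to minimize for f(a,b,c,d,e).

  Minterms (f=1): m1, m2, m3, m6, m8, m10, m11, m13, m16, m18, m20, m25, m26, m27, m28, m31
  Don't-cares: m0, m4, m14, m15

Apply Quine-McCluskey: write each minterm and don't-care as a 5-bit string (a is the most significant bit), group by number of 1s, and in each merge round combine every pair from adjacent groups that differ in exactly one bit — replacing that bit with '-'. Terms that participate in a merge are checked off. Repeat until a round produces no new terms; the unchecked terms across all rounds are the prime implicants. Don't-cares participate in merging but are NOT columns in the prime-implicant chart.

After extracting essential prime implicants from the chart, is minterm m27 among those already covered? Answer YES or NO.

size-2^0 implicants → 00000(✓)  00001(✓)  00010(✓)  00011(✓)  00100(✓)  00110(✓)  01000(✓)  01010(✓)  01011(✓)  01101(✓)  01110(✓)  01111(✓)  10000(✓)  10010(✓)  10100(✓)  11001(✓)  11010(✓)  11011(✓)  11100(✓)  11111(✓)
size-2^1 implicants → -0000(✓)  -0010(✓)  -0100(✓)  -1010(✓)  -1011(✓)  -1111(✓)  0-000(✓)  0-010(✓)  0-011(✓)  0-110(✓)  00-00(✓)  00-10(✓)  000-0(✓)  000-1(✓)  0000-(✓)  0001-(✓)  001-0(✓)  01-10(✓)  01-11(✓)  010-0(✓)  0101-(✓)  011-1  0111-(✓)  1-010(✓)  1-100  10-00(✓)  100-0(✓)  11-11(✓)  110-1  1101-(✓)
size-2^2 implicants → --010  -0-00  -00-0  -1-11  -101-  0--10  0-0-0  0-01-  00--0  000--  01-1-
Unchecked terms (primes): --010, -0-00, -00-0, -1-11, -101-, 0--10, 0-0-0, 0-01-, 00--0, 000--, 01-1-, 011-1, 1-100, 110-1
Minterm coverage:
  m1 ⊆ 000-- [E]
  m2 ⊆ --010,-00-0,0--10,0-0-0,0-01-,00--0,000--
  m3 ⊆ 0-01-,000--
  m6 ⊆ 0--10,00--0
  m8 ⊆ 0-0-0 [E]
  m10 ⊆ --010,-101-,0--10,0-0-0,0-01-,01-1-
  m11 ⊆ -1-11,-101-,0-01-,01-1-
  m13 ⊆ 011-1 [E]
  m16 ⊆ -0-00,-00-0
  m18 ⊆ --010,-00-0
  m20 ⊆ -0-00,1-100
  m25 ⊆ 110-1 [E]
  m26 ⊆ --010,-101-
  m27 ⊆ -1-11,-101-,110-1
  m28 ⊆ 1-100 [E]
  m31 ⊆ -1-11 [E]
E = {-1-11, 0-0-0, 000--, 011-1, 1-100, 110-1}

YES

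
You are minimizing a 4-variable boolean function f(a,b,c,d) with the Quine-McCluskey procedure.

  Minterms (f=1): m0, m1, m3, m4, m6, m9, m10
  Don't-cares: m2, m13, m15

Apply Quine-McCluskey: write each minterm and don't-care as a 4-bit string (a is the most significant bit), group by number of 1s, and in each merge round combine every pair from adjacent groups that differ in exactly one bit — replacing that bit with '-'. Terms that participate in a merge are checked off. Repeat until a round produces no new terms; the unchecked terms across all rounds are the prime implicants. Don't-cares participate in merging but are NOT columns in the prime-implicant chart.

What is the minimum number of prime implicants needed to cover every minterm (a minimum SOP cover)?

[col 0] 0000*, 0001*, 0010*, 0011*, 0100*, 0110*, 1001*, 1010*, 1101*, 1111*
[col 1] -001, -010, 0-00*, 0-10*, 00-0*, 00-1*, 000-*, 001-*, 01-0*, 1-01, 11-1
[col 2] 0--0, 00--
Prime implicants: -001, -010, 0--0, 00--, 1-01, 11-1
PI chart (minterm → PIs covering it):
  0 | 0--0,00--
  1 | -001,00--
  3 | 00--  (sole → essential)
  4 | 0--0  (sole → essential)
  6 | 0--0  (sole → essential)
  9 | -001,1-01
  10 | -010  (sole → essential)
Essential prime implicants: -010, 0--0, 00--
Petrick residual → -001
Minimum SOP uses 4 PIs: b'c'd + b'cd' + a'd' + a'b'

4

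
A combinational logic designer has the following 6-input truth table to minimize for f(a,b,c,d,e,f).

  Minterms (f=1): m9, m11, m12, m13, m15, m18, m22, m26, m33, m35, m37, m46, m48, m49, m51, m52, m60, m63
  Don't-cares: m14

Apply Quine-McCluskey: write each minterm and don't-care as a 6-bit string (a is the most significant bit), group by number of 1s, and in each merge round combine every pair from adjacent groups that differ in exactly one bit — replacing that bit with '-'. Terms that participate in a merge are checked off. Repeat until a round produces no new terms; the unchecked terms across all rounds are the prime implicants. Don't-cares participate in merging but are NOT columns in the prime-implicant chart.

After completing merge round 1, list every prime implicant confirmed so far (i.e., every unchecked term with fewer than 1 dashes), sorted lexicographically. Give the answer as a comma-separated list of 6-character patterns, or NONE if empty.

Round 0: 001001✓ 001011✓ 001100✓ 001101✓ 001110✓ 001111✓ 010010✓ 010110✓ 011010✓ 100001✓ 100011✓ 100101✓ 101110✓ 110000✓ 110001✓ 110011✓ 110100✓ 111100✓ 111111
Round 1: -01110 001-01✓ 001-11✓ 0010-1✓ 0011-0✓ 0011-1✓ 00110-✓ 00111-✓ 01-010 010-10 1-0001✓ 1-0011✓ 100-01 1000-1✓ 11-100 110-00 1100-1✓ 11000-
Round 2: 001--1 0011-- 1-00-1
PIs = {-01110, 001--1, 0011--, 01-010, 010-10, 1-00-1, 100-01, 11-100, 110-00, 11000-, 111111}

111111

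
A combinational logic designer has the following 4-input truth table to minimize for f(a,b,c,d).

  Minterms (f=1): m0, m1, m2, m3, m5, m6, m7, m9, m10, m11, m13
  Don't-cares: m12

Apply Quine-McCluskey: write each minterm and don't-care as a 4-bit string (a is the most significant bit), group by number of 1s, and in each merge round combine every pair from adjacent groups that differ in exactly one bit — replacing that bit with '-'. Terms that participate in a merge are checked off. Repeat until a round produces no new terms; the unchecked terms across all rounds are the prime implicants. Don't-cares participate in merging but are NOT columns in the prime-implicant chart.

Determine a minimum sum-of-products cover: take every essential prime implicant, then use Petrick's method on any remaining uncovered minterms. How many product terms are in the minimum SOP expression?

4

Round 0: 0000✓ 0001✓ 0010✓ 0011✓ 0101✓ 0110✓ 0111✓ 1001✓ 1010✓ 1011✓ 1100✓ 1101✓
Round 1: -001✓ -010✓ -011✓ -101✓ 0-01✓ 0-10✓ 0-11✓ 00-0✓ 00-1✓ 000-✓ 001-✓ 01-1✓ 011-✓ 1-01✓ 10-1✓ 101-✓ 110-
Round 2: --01 -0-1 -01- 0--1 0-1- 00--
PIs = {--01, -0-1, -01-, 0--1, 0-1-, 00--, 110-}
Coverage chart:
  m0: 00-- ←essential
  m1: --01,-0-1,0--1,00--
  m2: -01-,0-1-,00--
  m3: -0-1,-01-,0--1,0-1-,00--
  m5: --01,0--1
  m6: 0-1- ←essential
  m7: 0--1,0-1-
  m9: --01,-0-1
  m10: -01- ←essential
  m11: -0-1,-01-
  m13: --01,110-
Essential: -01-, 0-1-, 00--
Petrick residual → --01
Min cover (4 terms): c'd + b'c + a'c + a'b'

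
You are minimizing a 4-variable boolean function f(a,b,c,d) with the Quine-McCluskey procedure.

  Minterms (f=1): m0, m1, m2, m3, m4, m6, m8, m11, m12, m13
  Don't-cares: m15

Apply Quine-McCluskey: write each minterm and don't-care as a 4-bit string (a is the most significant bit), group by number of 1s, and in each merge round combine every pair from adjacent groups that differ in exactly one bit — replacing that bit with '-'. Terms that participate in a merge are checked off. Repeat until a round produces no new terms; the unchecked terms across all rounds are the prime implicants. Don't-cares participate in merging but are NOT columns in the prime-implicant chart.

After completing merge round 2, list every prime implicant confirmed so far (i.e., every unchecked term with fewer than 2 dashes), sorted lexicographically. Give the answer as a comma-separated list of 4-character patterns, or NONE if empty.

-011, 1-11, 11-1, 110-

size-2^0 implicants → 0000(✓)  0001(✓)  0010(✓)  0011(✓)  0100(✓)  0110(✓)  1000(✓)  1011(✓)  1100(✓)  1101(✓)  1111(✓)
size-2^1 implicants → -000(✓)  -011  -100(✓)  0-00(✓)  0-10(✓)  00-0(✓)  00-1(✓)  000-(✓)  001-(✓)  01-0(✓)  1-00(✓)  1-11  11-1  110-
size-2^2 implicants → --00  0--0  00--
Unchecked terms (primes): --00, -011, 0--0, 00--, 1-11, 11-1, 110-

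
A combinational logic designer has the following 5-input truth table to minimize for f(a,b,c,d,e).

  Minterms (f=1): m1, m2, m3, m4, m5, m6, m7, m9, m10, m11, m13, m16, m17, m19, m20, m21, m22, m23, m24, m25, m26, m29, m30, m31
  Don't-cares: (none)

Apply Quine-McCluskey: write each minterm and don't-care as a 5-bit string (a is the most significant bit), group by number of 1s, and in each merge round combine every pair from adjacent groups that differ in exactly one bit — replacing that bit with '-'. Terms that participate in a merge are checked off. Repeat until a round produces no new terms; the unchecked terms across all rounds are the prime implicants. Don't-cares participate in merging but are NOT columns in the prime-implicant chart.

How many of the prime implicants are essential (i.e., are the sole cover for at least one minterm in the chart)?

3

[col 0] 00001*, 00010*, 00011*, 00100*, 00101*, 00110*, 00111*, 01001*, 01010*, 01011*, 01101*, 10000*, 10001*, 10011*, 10100*, 10101*, 10110*, 10111*, 11000*, 11001*, 11010*, 11101*, 11110*, 11111*
[col 1] -0001*, -0011*, -0100*, -0101*, -0110*, -0111*, -1001*, -1010, -1101*, 0-001*, 0-010*, 0-011*, 0-101*, 00-01*, 00-10*, 00-11*, 000-1*, 0001-*, 001-0*, 001-1*, 0010-*, 0011-*, 01-01*, 010-1*, 0101-*, 1-000*, 1-001*, 1-101*, 1-110*, 1-111*, 10-00*, 10-01*, 10-11*, 100-1*, 1000-*, 101-0*, 101-1*, 1010-*, 1011-*, 11-01*, 11-10, 110-0, 1100-*, 111-1*, 1111-*
[col 2] --001*, --101*, -0-01*, -0-11*, -00-1*, -01-0*, -01-1*, -010-*, -011-*, -1-01*, 0--01*, 0-0-1, 0-01-, 00--1*, 00-1-, 001--*, 1--01*, 1-00-, 1-1-1, 1-11-, 10--1*, 10-0-, 101--*
[col 3] ---01, -0--1, -01--
Prime implicants: ---01, -0--1, -01--, -1010, 0-0-1, 0-01-, 00-1-, 1-00-, 1-1-1, 1-11-, 10-0-, 11-10, 110-0
PI chart (minterm → PIs covering it):
  1 | ---01,-0--1,0-0-1
  2 | 0-01-,00-1-
  3 | -0--1,0-0-1,0-01-,00-1-
  4 | -01--  (sole → essential)
  5 | ---01,-0--1,-01--
  6 | -01--,00-1-
  7 | -0--1,-01--,00-1-
  9 | ---01,0-0-1
  10 | -1010,0-01-
  11 | 0-0-1,0-01-
  13 | ---01  (sole → essential)
  16 | 1-00-,10-0-
  17 | ---01,-0--1,1-00-,10-0-
  19 | -0--1  (sole → essential)
  20 | -01--,10-0-
  21 | ---01,-0--1,-01--,1-1-1,10-0-
  22 | -01--,1-11-
  23 | -0--1,-01--,1-1-1,1-11-
  24 | 1-00-,110-0
  25 | ---01,1-00-
  26 | -1010,11-10,110-0
  29 | ---01,1-1-1
  30 | 1-11-,11-10
  31 | 1-1-1,1-11-
Essential prime implicants: ---01, -0--1, -01--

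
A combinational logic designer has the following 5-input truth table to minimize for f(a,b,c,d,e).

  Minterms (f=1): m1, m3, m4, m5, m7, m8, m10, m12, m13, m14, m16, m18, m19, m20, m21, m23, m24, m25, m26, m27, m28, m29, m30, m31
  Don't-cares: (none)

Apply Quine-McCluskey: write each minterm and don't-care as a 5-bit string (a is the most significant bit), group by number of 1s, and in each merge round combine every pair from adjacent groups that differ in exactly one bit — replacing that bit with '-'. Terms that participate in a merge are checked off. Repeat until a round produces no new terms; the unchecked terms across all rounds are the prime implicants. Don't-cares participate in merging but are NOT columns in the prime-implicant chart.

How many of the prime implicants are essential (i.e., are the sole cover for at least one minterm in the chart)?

Round 0: 00001✓ 00011✓ 00100✓ 00101✓ 00111✓ 01000✓ 01010✓ 01100✓ 01101✓ 01110✓ 10000✓ 10010✓ 10011✓ 10100✓ 10101✓ 10111✓ 11000✓ 11001✓ 11010✓ 11011✓ 11100✓ 11101✓ 11110✓ 11111✓
Round 1: -0011✓ -0100✓ -0101✓ -0111✓ -1000✓ -1010✓ -1100✓ -1101✓ -1110✓ 0-100✓ 0-101✓ 00-01✓ 00-11✓ 000-1✓ 001-1✓ 0010-✓ 01-00✓ 01-10✓ 010-0✓ 011-0✓ 0110-✓ 1-000✓ 1-010✓ 1-011✓ 1-100✓ 1-101✓ 1-111✓ 10-00✓ 10-11✓ 100-0✓ 1001-✓ 101-1✓ 1010-✓ 11-00✓ 11-01✓ 11-10✓ 11-11✓ 110-0✓ 110-1✓ 1100-✓ 1101-✓ 111-0✓ 111-1✓ 1110-✓ 1111-✓
Round 2: --100✓ --101✓ -0-11 -01-1 -010-✓ -1-00✓ -1-10✓ -10-0✓ -11-0✓ -110-✓ 0-10-✓ 00--1 01--0✓ 1--00 1--11 1-0-0 1-01- 1-1-1 1-10-✓ 11--0✓ 11--1✓ 11-0-✓ 11-1-✓ 110--✓ 111--✓
Round 3: --10- -1--0 11---
PIs = {--10-, -0-11, -01-1, -1--0, 00--1, 1--00, 1--11, 1-0-0, 1-01-, 1-1-1, 11---}
Coverage chart:
  m1: 00--1 ←essential
  m3: -0-11,00--1
  m4: --10- ←essential
  m5: --10-,-01-1,00--1
  m7: -0-11,-01-1,00--1
  m8: -1--0 ←essential
  m10: -1--0 ←essential
  m12: --10-,-1--0
  m13: --10- ←essential
  m14: -1--0 ←essential
  m16: 1--00,1-0-0
  m18: 1-0-0,1-01-
  m19: -0-11,1--11,1-01-
  m20: --10-,1--00
  m21: --10-,-01-1,1-1-1
  m23: -0-11,-01-1,1--11,1-1-1
  m24: -1--0,1--00,1-0-0,11---
  m25: 11--- ←essential
  m26: -1--0,1-0-0,1-01-,11---
  m27: 1--11,1-01-,11---
  m28: --10-,-1--0,1--00,11---
  m29: --10-,1-1-1,11---
  m30: -1--0,11---
  m31: 1--11,1-1-1,11---
Essential: --10-, -1--0, 00--1, 11---

4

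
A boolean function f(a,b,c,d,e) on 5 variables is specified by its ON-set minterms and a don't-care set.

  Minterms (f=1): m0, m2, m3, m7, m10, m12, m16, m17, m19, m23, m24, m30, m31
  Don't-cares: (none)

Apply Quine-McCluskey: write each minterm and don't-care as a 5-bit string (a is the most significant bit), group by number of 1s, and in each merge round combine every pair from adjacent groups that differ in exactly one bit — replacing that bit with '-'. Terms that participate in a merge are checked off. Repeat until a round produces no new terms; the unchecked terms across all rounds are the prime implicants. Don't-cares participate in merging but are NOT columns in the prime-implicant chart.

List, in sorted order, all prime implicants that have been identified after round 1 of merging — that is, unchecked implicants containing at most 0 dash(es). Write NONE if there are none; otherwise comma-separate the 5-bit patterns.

size-2^0 implicants → 00000(✓)  00010(✓)  00011(✓)  00111(✓)  01010(✓)  01100  10000(✓)  10001(✓)  10011(✓)  10111(✓)  11000(✓)  11110(✓)  11111(✓)
size-2^1 implicants → -0000  -0011(✓)  -0111(✓)  0-010  00-11(✓)  000-0  0001-  1-000  1-111  10-11(✓)  100-1  1000-  1111-
size-2^2 implicants → -0-11
Unchecked terms (primes): -0-11, -0000, 0-010, 000-0, 0001-, 01100, 1-000, 1-111, 100-1, 1000-, 1111-

01100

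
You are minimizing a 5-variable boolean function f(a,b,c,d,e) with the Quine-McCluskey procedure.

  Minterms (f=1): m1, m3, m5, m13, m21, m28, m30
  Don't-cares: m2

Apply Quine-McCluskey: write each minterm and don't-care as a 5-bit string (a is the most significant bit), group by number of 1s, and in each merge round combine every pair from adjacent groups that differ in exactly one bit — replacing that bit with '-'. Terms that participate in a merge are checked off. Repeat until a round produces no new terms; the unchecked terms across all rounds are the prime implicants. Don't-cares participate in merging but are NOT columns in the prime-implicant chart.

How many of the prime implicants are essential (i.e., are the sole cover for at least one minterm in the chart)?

3

size-2^0 implicants → 00001(✓)  00010(✓)  00011(✓)  00101(✓)  01101(✓)  10101(✓)  11100(✓)  11110(✓)
size-2^1 implicants → -0101  0-101  00-01  000-1  0001-  111-0
Unchecked terms (primes): -0101, 0-101, 00-01, 000-1, 0001-, 111-0
Minterm coverage:
  m1 ⊆ 00-01,000-1
  m3 ⊆ 000-1,0001-
  m5 ⊆ -0101,0-101,00-01
  m13 ⊆ 0-101 [E]
  m21 ⊆ -0101 [E]
  m28 ⊆ 111-0 [E]
  m30 ⊆ 111-0 [E]
E = {-0101, 0-101, 111-0}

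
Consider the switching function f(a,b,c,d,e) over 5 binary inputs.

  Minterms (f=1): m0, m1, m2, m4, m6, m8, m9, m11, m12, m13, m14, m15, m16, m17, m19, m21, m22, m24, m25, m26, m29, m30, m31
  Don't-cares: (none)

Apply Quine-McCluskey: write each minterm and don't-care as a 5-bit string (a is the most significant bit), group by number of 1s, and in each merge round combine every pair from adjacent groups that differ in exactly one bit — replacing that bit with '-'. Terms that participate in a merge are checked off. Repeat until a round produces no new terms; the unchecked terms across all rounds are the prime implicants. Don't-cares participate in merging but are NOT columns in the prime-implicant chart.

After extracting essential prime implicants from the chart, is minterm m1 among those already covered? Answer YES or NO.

YES

Round 0: 00000✓ 00001✓ 00010✓ 00100✓ 00110✓ 01000✓ 01001✓ 01011✓ 01100✓ 01101✓ 01110✓ 01111✓ 10000✓ 10001✓ 10011✓ 10101✓ 10110✓ 11000✓ 11001✓ 11010✓ 11101✓ 11110✓ 11111✓
Round 1: -0000✓ -0001✓ -0110✓ -1000✓ -1001✓ -1101✓ -1110✓ -1111✓ 0-000✓ 0-001✓ 0-100✓ 0-110✓ 00-00✓ 00-10✓ 000-0✓ 0000-✓ 001-0✓ 01-00✓ 01-01✓ 01-11✓ 010-1✓ 0100-✓ 011-0✓ 011-1✓ 0110-✓ 0111-✓ 1-000✓ 1-001✓ 1-101✓ 1-110✓ 10-01✓ 100-1 1000-✓ 11-01✓ 11-10 110-0 1100-✓ 111-1✓ 1111-✓
Round 2: --000✓ --001✓ --110 -000-✓ -1-01 -100-✓ -11-1 -111- 0--00 0-00-✓ 0-1-0 00--0 01--1 01-0- 011-- 1--01 1-00-✓
Round 3: --00-
PIs = {--00-, --110, -1-01, -11-1, -111-, 0--00, 0-1-0, 00--0, 01--1, 01-0-, 011--, 1--01, 100-1, 11-10, 110-0}
Coverage chart:
  m0: --00-,0--00,00--0
  m1: --00- ←essential
  m2: 00--0 ←essential
  m4: 0--00,0-1-0,00--0
  m6: --110,0-1-0,00--0
  m8: --00-,0--00,01-0-
  m9: --00-,-1-01,01--1,01-0-
  m11: 01--1 ←essential
  m12: 0--00,0-1-0,01-0-,011--
  m13: -1-01,-11-1,01--1,01-0-,011--
  m14: --110,-111-,0-1-0,011--
  m15: -11-1,-111-,01--1,011--
  m16: --00- ←essential
  m17: --00-,1--01,100-1
  m19: 100-1 ←essential
  m21: 1--01 ←essential
  m22: --110 ←essential
  m24: --00-,110-0
  m25: --00-,-1-01,1--01
  m26: 11-10,110-0
  m29: -1-01,-11-1,1--01
  m30: --110,-111-,11-10
  m31: -11-1,-111-
Essential: --00-, --110, 00--0, 01--1, 1--01, 100-1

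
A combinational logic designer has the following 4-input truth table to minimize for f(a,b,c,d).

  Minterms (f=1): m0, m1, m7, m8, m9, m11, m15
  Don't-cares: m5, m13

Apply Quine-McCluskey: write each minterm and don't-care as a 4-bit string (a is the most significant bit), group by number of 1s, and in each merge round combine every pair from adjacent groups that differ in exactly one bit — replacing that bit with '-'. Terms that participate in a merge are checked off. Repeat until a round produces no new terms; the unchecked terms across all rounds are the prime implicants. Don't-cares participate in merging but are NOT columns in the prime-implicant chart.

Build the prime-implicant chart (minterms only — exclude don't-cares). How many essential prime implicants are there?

3

Round 0: 0000✓ 0001✓ 0101✓ 0111✓ 1000✓ 1001✓ 1011✓ 1101✓ 1111✓
Round 1: -000✓ -001✓ -101✓ -111✓ 0-01✓ 000-✓ 01-1✓ 1-01✓ 1-11✓ 10-1✓ 100-✓ 11-1✓
Round 2: --01 -00- -1-1 1--1
PIs = {--01, -00-, -1-1, 1--1}
Coverage chart:
  m0: -00- ←essential
  m1: --01,-00-
  m7: -1-1 ←essential
  m8: -00- ←essential
  m9: --01,-00-,1--1
  m11: 1--1 ←essential
  m15: -1-1,1--1
Essential: -00-, -1-1, 1--1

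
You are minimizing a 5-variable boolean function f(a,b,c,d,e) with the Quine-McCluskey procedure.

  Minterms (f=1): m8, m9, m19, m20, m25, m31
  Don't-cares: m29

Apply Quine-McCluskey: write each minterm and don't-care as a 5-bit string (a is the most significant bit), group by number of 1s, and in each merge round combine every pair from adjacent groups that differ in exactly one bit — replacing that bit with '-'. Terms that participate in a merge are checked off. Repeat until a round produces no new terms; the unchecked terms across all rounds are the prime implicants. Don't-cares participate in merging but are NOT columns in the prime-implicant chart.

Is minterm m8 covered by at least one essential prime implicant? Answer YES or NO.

Round 0: 01000✓ 01001✓ 10011 10100 11001✓ 11101✓ 11111✓
Round 1: -1001 0100- 11-01 111-1
PIs = {-1001, 0100-, 10011, 10100, 11-01, 111-1}
Coverage chart:
  m8: 0100- ←essential
  m9: -1001,0100-
  m19: 10011 ←essential
  m20: 10100 ←essential
  m25: -1001,11-01
  m31: 111-1 ←essential
Essential: 0100-, 10011, 10100, 111-1

YES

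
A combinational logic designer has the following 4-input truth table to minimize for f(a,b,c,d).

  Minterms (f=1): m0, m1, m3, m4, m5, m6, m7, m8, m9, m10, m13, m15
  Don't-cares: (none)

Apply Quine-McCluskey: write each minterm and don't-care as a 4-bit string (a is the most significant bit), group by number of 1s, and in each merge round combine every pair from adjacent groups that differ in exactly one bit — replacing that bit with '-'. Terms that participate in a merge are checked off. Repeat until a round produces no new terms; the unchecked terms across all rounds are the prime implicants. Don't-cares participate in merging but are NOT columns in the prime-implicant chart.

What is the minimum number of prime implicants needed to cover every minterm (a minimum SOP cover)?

[col 0] 0000*, 0001*, 0011*, 0100*, 0101*, 0110*, 0111*, 1000*, 1001*, 1010*, 1101*, 1111*
[col 1] -000*, -001*, -101*, -111*, 0-00*, 0-01*, 0-11*, 00-1*, 000-*, 01-0*, 01-1*, 010-*, 011-*, 1-01*, 10-0, 100-*, 11-1*
[col 2] --01, -00-, -1-1, 0--1, 0-0-, 01--
Prime implicants: --01, -00-, -1-1, 0--1, 0-0-, 01--, 10-0
PI chart (minterm → PIs covering it):
  0 | -00-,0-0-
  1 | --01,-00-,0--1,0-0-
  3 | 0--1  (sole → essential)
  4 | 0-0-,01--
  5 | --01,-1-1,0--1,0-0-,01--
  6 | 01--  (sole → essential)
  7 | -1-1,0--1,01--
  8 | -00-,10-0
  9 | --01,-00-
  10 | 10-0  (sole → essential)
  13 | --01,-1-1
  15 | -1-1  (sole → essential)
Essential prime implicants: -1-1, 0--1, 01--, 10-0
Petrick residual → -00-
Minimum SOP uses 5 PIs: b'c' + bd + a'd + a'b + ab'd'

5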